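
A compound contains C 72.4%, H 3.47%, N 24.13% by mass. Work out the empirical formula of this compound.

Assume 100 g: 72.4 g C, 3.47 g H, 24.13 g N.
Moles — C: 72.4 / 12.01 = 6.028 mol; H: 3.47 / 1.008 = 3.442 mol; N: 24.13 / 14.01 = 1.722 mol
Ratios (÷ 1.722): C 3.500, H 1.999, N 1.000
Scaling by 2: C 7.00, H 4.00, N 2.00 → C7H4N2

C7H4N2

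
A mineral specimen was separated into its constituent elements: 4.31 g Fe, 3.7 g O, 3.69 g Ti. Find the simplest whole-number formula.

Moles — Fe: 4.31 / 55.85 = 0.07717 mol; O: 3.7 / 16.00 = 0.2313 mol; Ti: 3.69 / 47.87 = 0.07708 mol
Ratios (÷ 0.07708): Fe 1.001, O 3.000, Ti 1.000
≈ 1:3:1 → FeO3Ti

FeO3Ti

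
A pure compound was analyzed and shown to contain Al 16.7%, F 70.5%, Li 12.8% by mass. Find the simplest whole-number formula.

Assume 100 g: 16.7 g Al, 70.5 g F, 12.8 g Li.
n(Al) = 16.7/26.98 = 0.619, n(F) = 70.5/19.00 = 3.711, n(Li) = 12.8/6.94 = 1.844
Smallest is Al at 0.619 mol; normalising gives Al 1.000, F 5.995, Li 2.980
→ AlF6Li3

AlF6Li3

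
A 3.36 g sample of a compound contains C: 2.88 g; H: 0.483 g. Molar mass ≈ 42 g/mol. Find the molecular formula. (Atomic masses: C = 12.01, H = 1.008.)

Moles — C: 2.88 / 12.01 = 0.2398 mol; H: 0.483 / 1.008 = 0.4792 mol
Ratios (÷ 0.2398): C 1.000, H 1.998
Ratio ≈ 1:2, so the empirical formula is CH2
Empirical-formula mass = 14.03 g/mol
n = 42 / 14.03 = 2.99 ≈ 3
Molecular formula = (CH2)×3 = C3H6

C3H6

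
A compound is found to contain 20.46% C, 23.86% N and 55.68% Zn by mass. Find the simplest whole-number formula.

Assume 100 g: 20.46 g C, 23.86 g N, 55.68 g Zn.
Moles — C: 20.46 / 12.01 = 1.704 mol; N: 23.86 / 14.01 = 1.703 mol; Zn: 55.68 / 65.38 = 0.8516 mol
Ratios (÷ 0.8516): C 2.000, N 2.000, Zn 1.000
→ C2N2Zn

C2N2Zn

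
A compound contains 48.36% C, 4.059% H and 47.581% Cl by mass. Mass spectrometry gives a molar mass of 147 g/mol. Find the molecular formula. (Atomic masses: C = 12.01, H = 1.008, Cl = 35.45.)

C6H6Cl2

Assume 100 g: 48.36 g C, 4.059 g H, 47.581 g Cl.
Moles — C: 48.36 / 12.01 = 4.027 mol; H: 4.059 / 1.008 = 4.027 mol; Cl: 47.581 / 35.45 = 1.342 mol
Divide by the smallest (1.342 mol Cl): C 3.000, H 3.000, Cl 1.000
≈ 3:3:1 → C3H3Cl
Empirical-formula mass = 74.50 g/mol
n = 147 / 74.50 = 1.97 ≈ 2
Molecular formula = (C3H3Cl)×2 = C6H6Cl2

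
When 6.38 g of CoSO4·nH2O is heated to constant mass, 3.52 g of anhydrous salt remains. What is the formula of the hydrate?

CoSO4·7H2O

Mass of water lost = 6.38 − 3.52 = 2.86 g → 2.86 / 18.02 = 0.1587 mol H2O
Molar mass of CoSO4 = 155.00 g/mol → mol CoSO4 = 3.52 / 155.00 = 0.02271
n = 0.1587 / 0.02271 = 6.99 ≈ 7 → CoSO4·7H2O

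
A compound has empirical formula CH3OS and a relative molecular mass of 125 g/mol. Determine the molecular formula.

C2H6O2S2

Empirical-formula mass = 63.10 g/mol
n = 125 / 63.10 = 1.98 ≈ 2
Molecular formula = (CH3OS)2 = C2H6O2S2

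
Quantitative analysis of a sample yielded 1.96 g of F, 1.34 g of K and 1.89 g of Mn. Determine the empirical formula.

F3KMn

F: 1.96 g ÷ 19.00 g/mol = 0.1032 mol
K: 1.34 g ÷ 39.10 g/mol = 0.03427 mol
Mn: 1.89 g ÷ 54.94 g/mol = 0.0344 mol
Smallest is K at 0.03427 mol; normalising gives F 3.010, K 1.000, Mn 1.004
→ F3KMn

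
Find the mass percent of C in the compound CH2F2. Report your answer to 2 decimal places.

Molar mass = 1(12.01) + 2(1.008) + 2(19.00) = 52.026 g/mol
Mass of C per mole = 1 × 12.01 = 12.010 g
% C = 12.010 / 52.026 × 100 = 23.08%

23.08%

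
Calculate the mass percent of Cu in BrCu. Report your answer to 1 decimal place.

Molar mass = 1(79.90) + 1(63.55) = 143.450 g/mol
Mass of Cu per mole = 1 × 63.55 = 63.550 g
% Cu = 63.550 / 143.450 × 100 = 44.3%

44.3%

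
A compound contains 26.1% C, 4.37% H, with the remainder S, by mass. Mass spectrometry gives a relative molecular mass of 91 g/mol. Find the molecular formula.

Assume 100 g: 26.1 g C, 4.37 g H, 69.53 g S.
Moles — C: 26.1 / 12.01 = 2.173 mol; H: 4.37 / 1.008 = 4.335 mol; S: 69.53 / 32.07 = 2.168 mol
Ratios (÷ 2.168): C 1.002, H 2.000, S 1.000
≈ 1:2:1 → CH2S
Empirical-formula mass = 46.10 g/mol
n = 91 / 46.10 = 1.97 ≈ 2
Molecular formula = (CH2S)×2 = C2H4S2

C2H4S2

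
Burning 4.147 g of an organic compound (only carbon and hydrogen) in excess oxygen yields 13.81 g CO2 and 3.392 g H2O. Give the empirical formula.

mol C = 13.81 / 44.01 = 0.3138; mass C = 0.3138 × 12.01 = 3.769 g
mol H = 2 × (3.392 / 18.02) = 0.3765; mass H = 0.3765 × 1.008 = 0.3795 g
Smallest is C at 0.3138 mol; normalising gives C 1.000, H 1.200
Scaling by 5: C 5.00, H 6.00 → C5H6

C5H6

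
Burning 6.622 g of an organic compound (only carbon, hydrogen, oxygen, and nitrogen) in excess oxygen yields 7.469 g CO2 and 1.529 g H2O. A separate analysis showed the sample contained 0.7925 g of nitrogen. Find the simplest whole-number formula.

mol C = 7.469 / 44.01 = 0.1697; mass C = 0.1697 × 12.01 = 2.038 g
mol H = 2 × (1.529 / 18.02) = 0.1697; mass H = 0.1697 × 1.008 = 0.1711 g
mol N = 0.7925 / 14.01 = 0.05657
mass O = 6.622 − (3.002) = 3.620 g → mol O = 0.2263
Smallest is N at 0.05657 mol; normalising gives C 3.000, H 3.000, N 1.000, O 4.000
Ratio ≈ 3:3:1:4, so the empirical formula is C3H3NO4

C3H3NO4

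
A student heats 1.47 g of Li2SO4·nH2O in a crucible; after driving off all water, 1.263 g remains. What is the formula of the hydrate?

Mass of water lost = 1.47 − 1.263 = 0.207 g → 0.207 / 18.02 = 0.01149 mol H2O
Molar mass of Li2SO4 = 109.95 g/mol → mol Li2SO4 = 1.263 / 109.95 = 0.01149
n = 0.01149 / 0.01149 = 1.00 ≈ 1 → Li2SO4·H2O

Li2SO4·H2O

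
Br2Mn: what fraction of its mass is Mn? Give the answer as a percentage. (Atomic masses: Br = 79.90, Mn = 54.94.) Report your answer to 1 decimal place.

25.6%

Molar mass = 2(79.90) + 1(54.94) = 214.740 g/mol
Mass of Mn per mole = 1 × 54.94 = 54.940 g
% Mn = 54.940 / 214.740 × 100 = 25.6%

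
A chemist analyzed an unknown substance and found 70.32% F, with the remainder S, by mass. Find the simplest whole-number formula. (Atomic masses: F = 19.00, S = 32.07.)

F4S

Assume 100 g: 70.32 g F, 29.68 g S.
F: 70.32 g ÷ 19.00 g/mol = 3.701 mol
S: 29.68 g ÷ 32.07 g/mol = 0.9255 mol
Divide by the smallest (0.9255 mol S): F 3.999, S 1.000
→ F4S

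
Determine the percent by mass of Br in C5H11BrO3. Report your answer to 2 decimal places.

Molar mass = 5(12.01) + 11(1.008) + 1(79.90) + 3(16.00) = 199.038 g/mol
Mass of Br per mole = 1 × 79.90 = 79.900 g
% Br = 79.900 / 199.038 × 100 = 40.14%

40.14%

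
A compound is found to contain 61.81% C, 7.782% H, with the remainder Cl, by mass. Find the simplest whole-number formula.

C6H9Cl

Assume 100 g: 61.81 g C, 7.782 g H, 30.408 g Cl.
n(C) = 61.81/12.01 = 5.147, n(H) = 7.782/1.008 = 7.72, n(Cl) = 30.408/35.45 = 0.8578
Ratios (÷ 0.8578): C 6.000, H 9.000, Cl 1.000
→ C6H9Cl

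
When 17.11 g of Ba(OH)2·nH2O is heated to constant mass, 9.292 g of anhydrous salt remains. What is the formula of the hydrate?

Mass of water lost = 17.11 − 9.292 = 7.818 g → 7.818 / 18.02 = 0.4339 mol H2O
Molar mass of Ba(OH)2 = 171.35 g/mol → mol Ba(OH)2 = 9.292 / 171.35 = 0.05423
n = 0.4339 / 0.05423 = 8.00 ≈ 8 → Ba(OH)2·8H2O

Ba(OH)2·8H2O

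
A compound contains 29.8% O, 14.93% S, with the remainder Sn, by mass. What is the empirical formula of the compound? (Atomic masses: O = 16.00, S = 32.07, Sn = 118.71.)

O4SSn

Assume 100 g: 29.8 g O, 14.93 g S, 55.27 g Sn.
n(O) = 29.8/16.00 = 1.863, n(S) = 14.93/32.07 = 0.4655, n(Sn) = 55.27/118.71 = 0.4656
Smallest is S at 0.4655 mol; normalising gives O 4.001, S 1.000, Sn 1.000
≈ 4:1:1 → O4SSn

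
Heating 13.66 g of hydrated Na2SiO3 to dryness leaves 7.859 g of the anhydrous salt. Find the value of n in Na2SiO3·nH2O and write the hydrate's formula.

Na2SiO3·5H2O

Mass of water lost = 13.66 − 7.859 = 5.801 g → 5.801 / 18.02 = 0.3219 mol H2O
Molar mass of Na2SiO3 = 122.07 g/mol → mol Na2SiO3 = 7.859 / 122.07 = 0.06438
n = 0.3219 / 0.06438 = 5.00 ≈ 5 → Na2SiO3·5H2O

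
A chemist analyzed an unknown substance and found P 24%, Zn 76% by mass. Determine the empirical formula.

P2Zn3

Assume 100 g: 24 g P, 76 g Zn.
n(P) = 24/30.97 = 0.7749, n(Zn) = 76/65.38 = 1.162
Smallest is P at 0.7749 mol; normalising gives P 1.000, Zn 1.500
Multiply by 2: P 2.00, Zn 3.00 → P2Zn3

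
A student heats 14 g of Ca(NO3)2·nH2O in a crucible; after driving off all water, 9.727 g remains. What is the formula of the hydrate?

Ca(NO3)2·4H2O

Mass of water lost = 14 − 9.727 = 4.273 g → 4.273 / 18.02 = 0.2371 mol H2O
Molar mass of Ca(NO3)2 = 164.10 g/mol → mol Ca(NO3)2 = 9.727 / 164.10 = 0.05927
n = 0.2371 / 0.05927 = 4.00 ≈ 4 → Ca(NO3)2·4H2O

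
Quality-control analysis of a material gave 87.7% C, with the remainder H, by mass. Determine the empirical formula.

Assume 100 g: 87.7 g C, 12.3 g H.
C: 87.7 g ÷ 12.01 g/mol = 7.302 mol
H: 12.3 g ÷ 1.008 g/mol = 12.2 mol
Divide by the smallest (7.302 mol C): C 1.000, H 1.671
Multiply by 3: C 3.00, H 5.01 → C3H5

C3H5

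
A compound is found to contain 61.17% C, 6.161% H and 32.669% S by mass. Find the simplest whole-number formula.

C5H6S

Assume 100 g: 61.17 g C, 6.161 g H, 32.669 g S.
Moles — C: 61.17 / 12.01 = 5.093 mol; H: 6.161 / 1.008 = 6.112 mol; S: 32.669 / 32.07 = 1.019 mol
Ratios (÷ 1.019): C 5.000, H 6.000, S 1.000
Ratio ≈ 5:6:1, so the empirical formula is C5H6S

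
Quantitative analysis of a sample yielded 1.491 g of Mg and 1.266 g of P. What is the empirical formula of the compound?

Mg3P2

n(Mg) = 1.491/24.31 = 0.06133, n(P) = 1.266/30.97 = 0.04088
Ratios (÷ 0.04088): Mg 1.500, P 1.000
Multiply by 2: Mg 3.00, P 2.00 → Mg3P2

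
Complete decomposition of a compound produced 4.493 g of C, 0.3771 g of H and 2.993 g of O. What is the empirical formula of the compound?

n(C) = 4.493/12.01 = 0.3741, n(H) = 0.3771/1.008 = 0.3741, n(O) = 2.993/16.00 = 0.1871
Smallest is O at 0.1871 mol; normalising gives C 2.000, H 2.000, O 1.000
→ C2H2O

C2H2O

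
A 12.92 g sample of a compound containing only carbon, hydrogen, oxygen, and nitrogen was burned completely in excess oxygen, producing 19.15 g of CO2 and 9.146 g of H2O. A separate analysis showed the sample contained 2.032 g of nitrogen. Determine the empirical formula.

mol C = 19.15 / 44.01 = 0.4351; mass C = 0.4351 × 12.01 = 5.226 g
mol H = 2 × (9.146 / 18.02) = 1.015; mass H = 1.015 × 1.008 = 1.023 g
mol N = 2.032 / 14.01 = 0.1450
mass O = 12.92 − (8.281) = 4.639 g → mol O = 0.2899
Smallest is N at 0.145 mol; normalising gives C 3.000, H 6.999, N 1.000, O 1.999
≈ 3:7:1:2 → C3H7NO2

C3H7NO2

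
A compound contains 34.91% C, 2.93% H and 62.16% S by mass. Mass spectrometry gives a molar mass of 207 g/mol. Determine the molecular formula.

Assume 100 g: 34.91 g C, 2.93 g H, 62.16 g S.
n(C) = 34.91/12.01 = 2.907, n(H) = 2.93/1.008 = 2.907, n(S) = 62.16/32.07 = 1.938
Divide by the smallest (1.938 mol S): C 1.500, H 1.500, S 1.000
×2: C 3.00, H 3.00, S 2.00 → C3H3S2
Empirical-formula mass = 103.19 g/mol
n = 207 / 103.19 = 2.01 ≈ 2
Molecular formula = (C3H3S2)×2 = C6H6S4

C6H6S4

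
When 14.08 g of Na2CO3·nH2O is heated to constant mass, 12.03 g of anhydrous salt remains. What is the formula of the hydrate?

Na2CO3·H2O

Mass of water lost = 14.08 − 12.03 = 2.05 g → 2.05 / 18.02 = 0.1138 mol H2O
Molar mass of Na2CO3 = 105.99 g/mol → mol Na2CO3 = 12.03 / 105.99 = 0.1135
n = 0.1138 / 0.1135 = 1.00 ≈ 1 → Na2CO3·H2O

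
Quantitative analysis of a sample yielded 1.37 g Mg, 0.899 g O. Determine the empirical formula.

MgO

Moles — Mg: 1.37 / 24.31 = 0.05636 mol; O: 0.899 / 16.00 = 0.05619 mol
Smallest is O at 0.05619 mol; normalising gives Mg 1.003, O 1.000
≈ 1:1 → MgO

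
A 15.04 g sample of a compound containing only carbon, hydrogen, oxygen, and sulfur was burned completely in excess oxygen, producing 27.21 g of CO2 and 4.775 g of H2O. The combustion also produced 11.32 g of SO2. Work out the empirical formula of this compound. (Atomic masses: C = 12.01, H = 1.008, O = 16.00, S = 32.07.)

C7H6OS2

mol C = 27.21 / 44.01 = 0.6183; mass C = 0.6183 × 12.01 = 7.425 g
mol H = 2 × (4.775 / 18.02) = 0.5300; mass H = 0.5300 × 1.008 = 0.5342 g
mol S = 11.32 / 64.07 = 0.1767; mass S = 5.666 g
mass O = 15.04 − (13.63) = 1.414 g → mol O = 0.08839
Ratios (÷ 0.08839): C 6.995, H 5.996, O 1.000, S 1.999
≈ 7:6:1:2 → C7H6OS2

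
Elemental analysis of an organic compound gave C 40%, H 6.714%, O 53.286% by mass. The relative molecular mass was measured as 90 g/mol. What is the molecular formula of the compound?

Assume 100 g: 40 g C, 6.714 g H, 53.286 g O.
Moles — C: 40 / 12.01 = 3.331 mol; H: 6.714 / 1.008 = 6.661 mol; O: 53.286 / 16.00 = 3.33 mol
Ratios (÷ 3.33): C 1.000, H 2.000, O 1.000
→ CH2O
Empirical-formula mass = 30.03 g/mol
n = 90 / 30.03 = 3.00 ≈ 3
Molecular formula = (CH2O)×3 = C3H6O3

C3H6O3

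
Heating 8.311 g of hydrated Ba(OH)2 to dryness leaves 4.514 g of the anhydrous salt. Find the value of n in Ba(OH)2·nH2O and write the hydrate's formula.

Mass of water lost = 8.311 − 4.514 = 3.797 g → 3.797 / 18.02 = 0.2107 mol H2O
Molar mass of Ba(OH)2 = 171.35 g/mol → mol Ba(OH)2 = 4.514 / 171.35 = 0.02634
n = 0.2107 / 0.02634 = 8.00 ≈ 8 → Ba(OH)2·8H2O

Ba(OH)2·8H2O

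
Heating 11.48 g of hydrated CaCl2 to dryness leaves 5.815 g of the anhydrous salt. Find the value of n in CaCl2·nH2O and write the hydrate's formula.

Mass of water lost = 11.48 − 5.815 = 5.665 g → 5.665 / 18.02 = 0.3144 mol H2O
Molar mass of CaCl2 = 110.98 g/mol → mol CaCl2 = 5.815 / 110.98 = 0.0524
n = 0.3144 / 0.0524 = 6.00 ≈ 6 → CaCl2·6H2O

CaCl2·6H2O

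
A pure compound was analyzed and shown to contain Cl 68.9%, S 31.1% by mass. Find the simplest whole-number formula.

Assume 100 g: 68.9 g Cl, 31.1 g S.
n(Cl) = 68.9/35.45 = 1.944, n(S) = 31.1/32.07 = 0.9698
Divide by the smallest (0.9698 mol S): Cl 2.004, S 1.000
≈ 2:1 → Cl2S

Cl2S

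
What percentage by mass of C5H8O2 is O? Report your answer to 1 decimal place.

32.0%

Molar mass = 5(12.01) + 8(1.008) + 2(16.00) = 100.114 g/mol
Mass of O per mole = 2 × 16.00 = 32.000 g
% O = 32.000 / 100.114 × 100 = 32.0%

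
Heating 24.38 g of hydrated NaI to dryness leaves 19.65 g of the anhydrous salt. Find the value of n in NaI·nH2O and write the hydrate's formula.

Mass of water lost = 24.38 − 19.65 = 4.73 g → 4.73 / 18.02 = 0.2625 mol H2O
Molar mass of NaI = 149.89 g/mol → mol NaI = 19.65 / 149.89 = 0.1311
n = 0.2625 / 0.1311 = 2.00 ≈ 2 → NaI·2H2O

NaI·2H2O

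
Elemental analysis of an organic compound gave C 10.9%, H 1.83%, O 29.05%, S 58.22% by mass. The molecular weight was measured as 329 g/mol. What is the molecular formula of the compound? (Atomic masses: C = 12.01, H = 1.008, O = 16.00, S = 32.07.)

Assume 100 g: 10.9 g C, 1.83 g H, 29.05 g O, 58.22 g S.
C: 10.9 g ÷ 12.01 g/mol = 0.9076 mol
H: 1.83 g ÷ 1.008 g/mol = 1.815 mol
O: 29.05 g ÷ 16.00 g/mol = 1.816 mol
S: 58.22 g ÷ 32.07 g/mol = 1.815 mol
Smallest is C at 0.9076 mol; normalising gives C 1.000, H 2.000, O 2.001, S 2.000
Ratio ≈ 1:2:2:2, so the empirical formula is CH2O2S2
Empirical-formula mass = 110.17 g/mol
n = 329 / 110.17 = 2.99 ≈ 3
Molecular formula = (CH2O2S2)×3 = C3H6O6S6

C3H6O6S6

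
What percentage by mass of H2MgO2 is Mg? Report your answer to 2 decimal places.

41.68%

Molar mass = 2(1.008) + 1(24.31) + 2(16.00) = 58.326 g/mol
Mass of Mg per mole = 1 × 24.31 = 24.310 g
% Mg = 24.310 / 58.326 × 100 = 41.68%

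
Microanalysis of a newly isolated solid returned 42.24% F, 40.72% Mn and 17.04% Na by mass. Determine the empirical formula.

Assume 100 g: 42.24 g F, 40.72 g Mn, 17.04 g Na.
n(F) = 42.24/19.00 = 2.223, n(Mn) = 40.72/54.94 = 0.7412, n(Na) = 17.04/22.99 = 0.7412
Smallest is Mn at 0.7412 mol; normalising gives F 3.000, Mn 1.000, Na 1.000
Ratio ≈ 3:1:1, so the empirical formula is F3MnNa

F3MnNa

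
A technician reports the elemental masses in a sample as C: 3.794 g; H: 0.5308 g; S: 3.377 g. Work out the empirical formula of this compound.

C: 3.794 g ÷ 12.01 g/mol = 0.3159 mol
H: 0.5308 g ÷ 1.008 g/mol = 0.5266 mol
S: 3.377 g ÷ 32.07 g/mol = 0.1053 mol
Divide by the smallest (0.1053 mol S): C 3.000, H 5.001, S 1.000
→ C3H5S

C3H5S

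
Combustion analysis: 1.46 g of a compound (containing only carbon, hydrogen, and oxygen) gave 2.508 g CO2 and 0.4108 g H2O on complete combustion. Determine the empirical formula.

C5H4O4

mol C = 2.508 / 44.01 = 0.05699; mass C = 0.05699 × 12.01 = 0.6844 g
mol H = 2 × (0.4108 / 18.02) = 0.04559; mass H = 0.04559 × 1.008 = 0.04596 g
mass O = 1.46 − (0.7304) = 0.7296 g → mol O = 0.04560
Divide by the smallest (0.04559 mol H): C 1.250, H 1.000, O 1.000
Multiply by 4: C 5.00, H 4.00, O 4.00 → C5H4O4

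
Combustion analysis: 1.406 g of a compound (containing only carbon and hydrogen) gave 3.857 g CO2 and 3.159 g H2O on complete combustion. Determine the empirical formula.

CH4

mol C = 3.857 / 44.01 = 0.08764; mass C = 0.08764 × 12.01 = 1.053 g
mol H = 2 × (3.159 / 18.02) = 0.3506; mass H = 0.3506 × 1.008 = 0.3534 g
Ratios (÷ 0.08764): C 1.000, H 4.001
≈ 1:4 → CH4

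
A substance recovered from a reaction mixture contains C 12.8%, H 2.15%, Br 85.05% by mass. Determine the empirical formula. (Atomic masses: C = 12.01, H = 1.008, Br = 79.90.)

CH2Br

Assume 100 g: 12.8 g C, 2.15 g H, 85.05 g Br.
Moles — C: 12.8 / 12.01 = 1.066 mol; H: 2.15 / 1.008 = 2.133 mol; Br: 85.05 / 79.90 = 1.064 mol
Divide by the smallest (1.064 mol Br): C 1.001, H 2.004, Br 1.000
Ratio ≈ 1:2:1, so the empirical formula is CH2Br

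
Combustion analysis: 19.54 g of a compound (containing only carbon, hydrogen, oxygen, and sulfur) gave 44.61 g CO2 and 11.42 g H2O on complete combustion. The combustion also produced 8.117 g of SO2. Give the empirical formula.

mol C = 44.61 / 44.01 = 1.014; mass C = 1.014 × 12.01 = 12.17 g
mol H = 2 × (11.42 / 18.02) = 1.267; mass H = 1.267 × 1.008 = 1.278 g
mol S = 8.117 / 64.07 = 0.1267; mass S = 4.063 g
mass O = 19.54 − (17.51) = 2.026 g → mol O = 0.1266
Divide by the smallest (0.1266 mol O): C 8.006, H 10.011, O 1.000, S 1.001
≈ 8:10:1:1 → C8H10OS

C8H10OS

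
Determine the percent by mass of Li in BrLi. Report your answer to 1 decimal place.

8.0%

Molar mass = 1(79.90) + 1(6.94) = 86.840 g/mol
Mass of Li per mole = 1 × 6.94 = 6.940 g
% Li = 6.940 / 86.840 × 100 = 8.0%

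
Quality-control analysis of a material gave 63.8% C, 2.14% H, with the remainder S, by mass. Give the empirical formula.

C5H2S

Assume 100 g: 63.8 g C, 2.14 g H, 34.06 g S.
n(C) = 63.8/12.01 = 5.312, n(H) = 2.14/1.008 = 2.123, n(S) = 34.06/32.07 = 1.062
Smallest is S at 1.062 mol; normalising gives C 5.002, H 1.999, S 1.000
→ C5H2S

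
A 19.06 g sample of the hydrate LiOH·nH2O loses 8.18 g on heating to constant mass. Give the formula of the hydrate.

LiOH·H2O

Mass of anhydrous LiOH = 19.06 − 8.18 = 10.88 g
mol H2O = 8.18 / 18.02 = 0.4539
Molar mass of LiOH = 23.95 g/mol → mol LiOH = 10.88 / 23.95 = 0.4543
n = 0.4539 / 0.4543 = 1.00 ≈ 1 → LiOH·H2O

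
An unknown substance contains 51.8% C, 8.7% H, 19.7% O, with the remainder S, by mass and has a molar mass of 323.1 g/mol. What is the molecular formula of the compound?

Assume 100 g: 51.8 g C, 8.7 g H, 19.7 g O, 19.8 g S.
Moles — C: 51.8 / 12.01 = 4.313 mol; H: 8.7 / 1.008 = 8.631 mol; O: 19.7 / 16.00 = 1.231 mol; S: 19.8 / 32.07 = 0.6174 mol
Smallest is S at 0.6174 mol; normalising gives C 6.986, H 13.980, O 1.994, S 1.000
Ratio ≈ 7:14:2:1, so the empirical formula is C7H14O2S
Empirical-formula mass = 162.25 g/mol
n = 323.1 / 162.25 = 1.99 ≈ 2
Molecular formula = (C7H14O2S)×2 = C14H28O4S2

C14H28O4S2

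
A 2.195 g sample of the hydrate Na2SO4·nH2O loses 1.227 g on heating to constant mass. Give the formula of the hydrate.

Mass of anhydrous Na2SO4 = 2.195 − 1.227 = 0.968 g
mol H2O = 1.227 / 18.02 = 0.06809
Molar mass of Na2SO4 = 142.05 g/mol → mol Na2SO4 = 0.968 / 142.05 = 0.006815
n = 0.06809 / 0.006815 = 9.99 ≈ 10 → Na2SO4·10H2O

Na2SO4·10H2O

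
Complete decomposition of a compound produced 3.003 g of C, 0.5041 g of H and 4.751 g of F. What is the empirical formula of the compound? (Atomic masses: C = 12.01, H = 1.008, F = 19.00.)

C: 3.003 g ÷ 12.01 g/mol = 0.25 mol
H: 0.5041 g ÷ 1.008 g/mol = 0.5001 mol
F: 4.751 g ÷ 19.00 g/mol = 0.2501 mol
Divide by the smallest (0.25 mol C): C 1.000, H 2.000, F 1.000
→ CH2F

CH2F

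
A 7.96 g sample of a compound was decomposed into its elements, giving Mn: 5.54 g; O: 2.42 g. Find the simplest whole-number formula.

Mn: 5.54 g ÷ 54.94 g/mol = 0.1008 mol
O: 2.42 g ÷ 16.00 g/mol = 0.1512 mol
Divide by the smallest (0.1008 mol Mn): Mn 1.000, O 1.500
×2: Mn 2.00, O 3.00 → Mn2O3

Mn2O3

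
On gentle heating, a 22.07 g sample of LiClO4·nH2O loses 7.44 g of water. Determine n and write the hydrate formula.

Mass of anhydrous LiClO4 = 22.07 − 7.44 = 14.63 g
mol H2O = 7.44 / 18.02 = 0.4129
Molar mass of LiClO4 = 106.39 g/mol → mol LiClO4 = 14.63 / 106.39 = 0.1375
n = 0.4129 / 0.1375 = 3.00 ≈ 3 → LiClO4·3H2O

LiClO4·3H2O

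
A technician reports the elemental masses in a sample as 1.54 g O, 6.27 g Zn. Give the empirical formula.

O: 1.54 g ÷ 16.00 g/mol = 0.09625 mol
Zn: 6.27 g ÷ 65.38 g/mol = 0.0959 mol
Smallest is Zn at 0.0959 mol; normalising gives O 1.004, Zn 1.000
Ratio ≈ 1:1, so the empirical formula is OZn

OZn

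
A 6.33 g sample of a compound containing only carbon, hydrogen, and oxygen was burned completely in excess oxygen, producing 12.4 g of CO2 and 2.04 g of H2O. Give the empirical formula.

C5H4O3

mol C = 12.4 / 44.01 = 0.2818; mass C = 0.2818 × 12.01 = 3.384 g
mol H = 2 × (2.04 / 18.02) = 0.2264; mass H = 0.2264 × 1.008 = 0.2282 g
mass O = 6.33 − (3.612) = 2.718 g → mol O = 0.1699
Smallest is O at 0.1699 mol; normalising gives C 1.659, H 1.333, O 1.000
×3: C 4.98, H 4.00, O 3.00 → C5H4O3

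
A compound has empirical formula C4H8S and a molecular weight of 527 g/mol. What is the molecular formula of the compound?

C24H48S6

Empirical-formula mass = 88.17 g/mol
n = 527 / 88.17 = 5.98 ≈ 6
Molecular formula = (C4H8S)6 = C24H48S6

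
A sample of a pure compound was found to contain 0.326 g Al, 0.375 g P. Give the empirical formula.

AlP

Al: 0.326 g ÷ 26.98 g/mol = 0.01208 mol
P: 0.375 g ÷ 30.97 g/mol = 0.01211 mol
Divide by the smallest (0.01208 mol Al): Al 1.000, P 1.002
≈ 1:1 → AlP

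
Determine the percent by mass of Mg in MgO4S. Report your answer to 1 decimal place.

Molar mass = 1(24.31) + 4(16.00) + 1(32.07) = 120.380 g/mol
Mass of Mg per mole = 1 × 24.31 = 24.310 g
% Mg = 24.310 / 120.380 × 100 = 20.2%

20.2%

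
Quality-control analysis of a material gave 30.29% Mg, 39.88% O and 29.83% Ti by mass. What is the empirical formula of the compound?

Assume 100 g: 30.29 g Mg, 39.88 g O, 29.83 g Ti.
Mg: 30.29 g ÷ 24.31 g/mol = 1.246 mol
O: 39.88 g ÷ 16.00 g/mol = 2.493 mol
Ti: 29.83 g ÷ 47.87 g/mol = 0.6231 mol
Ratios (÷ 0.6231): Mg 2.000, O 4.000, Ti 1.000
≈ 2:4:1 → Mg2O4Ti

Mg2O4Ti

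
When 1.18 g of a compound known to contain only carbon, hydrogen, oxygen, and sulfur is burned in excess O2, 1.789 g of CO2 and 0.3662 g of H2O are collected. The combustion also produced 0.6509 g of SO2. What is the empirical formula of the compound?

C4H4O2S

mol C = 1.789 / 44.01 = 0.04065; mass C = 0.04065 × 12.01 = 0.4882 g
mol H = 2 × (0.3662 / 18.02) = 0.04064; mass H = 0.04064 × 1.008 = 0.04097 g
mol S = 0.6509 / 64.07 = 0.01016; mass S = 0.3258 g
mass O = 1.18 − (0.8550) = 0.3250 g → mol O = 0.02031
Divide by the smallest (0.01016 mol S): C 4.001, H 4.001, O 2.000, S 1.000
Ratio ≈ 4:4:2:1, so the empirical formula is C4H4O2S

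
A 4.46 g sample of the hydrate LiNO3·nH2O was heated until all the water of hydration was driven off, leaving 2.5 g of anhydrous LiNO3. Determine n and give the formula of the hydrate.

Mass of water lost = 4.46 − 2.5 = 1.96 g → 1.96 / 18.02 = 0.1088 mol H2O
Molar mass of LiNO3 = 68.95 g/mol → mol LiNO3 = 2.5 / 68.95 = 0.03626
n = 0.1088 / 0.03626 = 3.00 ≈ 3 → LiNO3·3H2O

LiNO3·3H2O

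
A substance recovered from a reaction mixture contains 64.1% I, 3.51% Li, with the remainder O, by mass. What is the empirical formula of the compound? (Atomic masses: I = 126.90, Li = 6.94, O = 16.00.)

ILiO4

Assume 100 g: 64.1 g I, 3.51 g Li, 32.39 g O.
n(I) = 64.1/126.90 = 0.5051, n(Li) = 3.51/6.94 = 0.5058, n(O) = 32.39/16.00 = 2.024
Ratios (÷ 0.5051): I 1.000, Li 1.001, O 4.008
→ ILiO4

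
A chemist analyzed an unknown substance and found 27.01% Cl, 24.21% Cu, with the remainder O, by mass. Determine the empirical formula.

Cl2CuO8

Assume 100 g: 27.01 g Cl, 24.21 g Cu, 48.78 g O.
n(Cl) = 27.01/35.45 = 0.7619, n(Cu) = 24.21/63.55 = 0.381, n(O) = 48.78/16.00 = 3.049
Smallest is Cu at 0.381 mol; normalising gives Cl 2.000, Cu 1.000, O 8.003
→ Cl2CuO8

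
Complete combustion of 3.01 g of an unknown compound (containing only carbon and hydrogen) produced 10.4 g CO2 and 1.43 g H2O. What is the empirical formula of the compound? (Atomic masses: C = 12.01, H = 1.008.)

mol C = 10.4 / 44.01 = 0.2363; mass C = 0.2363 × 12.01 = 2.838 g
mol H = 2 × (1.43 / 18.02) = 0.1587; mass H = 0.1587 × 1.008 = 0.1600 g
Divide by the smallest (0.1587 mol H): C 1.489, H 1.000
Multiply by 2: C 2.98, H 2.00 → C3H2

C3H2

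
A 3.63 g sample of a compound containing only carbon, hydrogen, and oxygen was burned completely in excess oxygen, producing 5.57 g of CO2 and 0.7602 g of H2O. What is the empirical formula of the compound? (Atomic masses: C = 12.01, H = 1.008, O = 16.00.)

C3H2O3

mol C = 5.57 / 44.01 = 0.1266; mass C = 0.1266 × 12.01 = 1.520 g
mol H = 2 × (0.7602 / 18.02) = 0.08437; mass H = 0.08437 × 1.008 = 0.08505 g
mass O = 3.63 − (1.605) = 2.025 g → mol O = 0.1266
Smallest is H at 0.08437 mol; normalising gives C 1.500, H 1.000, O 1.500
Scaling by 2: C 3.00, H 2.00, O 3.00 → C3H2O3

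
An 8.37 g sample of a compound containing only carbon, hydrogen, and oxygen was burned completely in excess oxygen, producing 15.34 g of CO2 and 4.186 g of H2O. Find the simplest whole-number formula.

C3H4O2

mol C = 15.34 / 44.01 = 0.3486; mass C = 0.3486 × 12.01 = 4.186 g
mol H = 2 × (4.186 / 18.02) = 0.4646; mass H = 0.4646 × 1.008 = 0.4683 g
mass O = 8.37 − (4.654) = 3.716 g → mol O = 0.2322
Divide by the smallest (0.2322 mol O): C 1.501, H 2.001, O 1.000
×2: C 3.00, H 4.00, O 2.00 → C3H4O2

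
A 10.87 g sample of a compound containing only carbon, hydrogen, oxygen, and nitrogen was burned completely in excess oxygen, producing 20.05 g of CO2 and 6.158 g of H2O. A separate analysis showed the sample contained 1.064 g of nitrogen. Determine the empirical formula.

mol C = 20.05 / 44.01 = 0.4556; mass C = 0.4556 × 12.01 = 5.471 g
mol H = 2 × (6.158 / 18.02) = 0.6835; mass H = 0.6835 × 1.008 = 0.6889 g
mol N = 1.064 / 14.01 = 0.07595
mass O = 10.87 − (7.224) = 3.646 g → mol O = 0.2278
Smallest is N at 0.07595 mol; normalising gives C 5.999, H 8.999, N 1.000, O 3.000
Ratio ≈ 6:9:1:3, so the empirical formula is C6H9NO3

C6H9NO3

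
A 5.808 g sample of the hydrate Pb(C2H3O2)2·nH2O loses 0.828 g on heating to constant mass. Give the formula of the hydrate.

Pb(C2H3O2)2·3H2O

Mass of anhydrous Pb(C2H3O2)2 = 5.808 − 0.828 = 4.98 g
mol H2O = 0.828 / 18.02 = 0.04595
Molar mass of Pb(C2H3O2)2 = 325.29 g/mol → mol Pb(C2H3O2)2 = 4.98 / 325.29 = 0.01531
n = 0.04595 / 0.01531 = 3.00 ≈ 3 → Pb(C2H3O2)2·3H2O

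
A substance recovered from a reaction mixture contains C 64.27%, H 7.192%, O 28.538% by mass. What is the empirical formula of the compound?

C3H4O

Assume 100 g: 64.27 g C, 7.192 g H, 28.538 g O.
Moles — C: 64.27 / 12.01 = 5.351 mol; H: 7.192 / 1.008 = 7.135 mol; O: 28.538 / 16.00 = 1.784 mol
Smallest is O at 1.784 mol; normalising gives C 3.000, H 4.000, O 1.000
Ratio ≈ 3:4:1, so the empirical formula is C3H4O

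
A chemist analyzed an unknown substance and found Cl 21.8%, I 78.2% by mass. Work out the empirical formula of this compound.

ClI

Assume 100 g: 21.8 g Cl, 78.2 g I.
n(Cl) = 21.8/35.45 = 0.615, n(I) = 78.2/126.90 = 0.6162
Smallest is Cl at 0.615 mol; normalising gives Cl 1.000, I 1.002
≈ 1:1 → ClI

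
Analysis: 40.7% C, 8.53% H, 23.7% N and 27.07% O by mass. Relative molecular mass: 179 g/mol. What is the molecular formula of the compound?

Assume 100 g: 40.7 g C, 8.53 g H, 23.7 g N, 27.07 g O.
Moles — C: 40.7 / 12.01 = 3.389 mol; H: 8.53 / 1.008 = 8.462 mol; N: 23.7 / 14.01 = 1.692 mol; O: 27.07 / 16.00 = 1.692 mol
Ratios (÷ 1.692): C 2.003, H 5.002, N 1.000, O 1.000
→ C2H5NO
Empirical-formula mass = 59.07 g/mol
n = 179 / 59.07 = 3.03 ≈ 3
Molecular formula = (C2H5NO)×3 = C6H15N3O3

C6H15N3O3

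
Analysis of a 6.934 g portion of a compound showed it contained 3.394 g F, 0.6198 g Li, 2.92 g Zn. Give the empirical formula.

F4Li2Zn

n(F) = 3.394/19.00 = 0.1786, n(Li) = 0.6198/6.94 = 0.08931, n(Zn) = 2.92/65.38 = 0.04466
Ratios (÷ 0.04466): F 4.000, Li 2.000, Zn 1.000
≈ 4:2:1 → F4Li2Zn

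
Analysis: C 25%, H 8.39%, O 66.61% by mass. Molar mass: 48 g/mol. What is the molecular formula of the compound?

CH4O2

Assume 100 g: 25 g C, 8.39 g H, 66.61 g O.
n(C) = 25/12.01 = 2.082, n(H) = 8.39/1.008 = 8.323, n(O) = 66.61/16.00 = 4.163
Ratios (÷ 2.082): C 1.000, H 3.999, O 2.000
Ratio ≈ 1:4:2, so the empirical formula is CH4O2
Empirical-formula mass = 48.04 g/mol
n = 48 / 48.04 = 1.00 ≈ 1
Molecular formula = empirical formula = CH4O2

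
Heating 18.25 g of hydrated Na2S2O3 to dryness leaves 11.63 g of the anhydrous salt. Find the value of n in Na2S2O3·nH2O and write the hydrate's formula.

Mass of water lost = 18.25 − 11.63 = 6.62 g → 6.62 / 18.02 = 0.3674 mol H2O
Molar mass of Na2S2O3 = 158.12 g/mol → mol Na2S2O3 = 11.63 / 158.12 = 0.07355
n = 0.3674 / 0.07355 = 4.99 ≈ 5 → Na2S2O3·5H2O

Na2S2O3·5H2O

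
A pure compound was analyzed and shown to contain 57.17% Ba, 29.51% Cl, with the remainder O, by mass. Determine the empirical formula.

Assume 100 g: 57.17 g Ba, 29.51 g Cl, 13.32 g O.
Moles — Ba: 57.17 / 137.33 = 0.4163 mol; Cl: 29.51 / 35.45 = 0.8324 mol; O: 13.32 / 16.00 = 0.8325 mol
Divide by the smallest (0.4163 mol Ba): Ba 1.000, Cl 2.000, O 2.000
→ BaCl2O2

BaCl2O2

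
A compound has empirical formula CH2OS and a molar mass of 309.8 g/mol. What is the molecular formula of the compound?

C5H10O5S5

Empirical-formula mass = 62.10 g/mol
n = 309.8 / 62.10 = 4.99 ≈ 5
Molecular formula = (CH2OS)5 = C5H10O5S5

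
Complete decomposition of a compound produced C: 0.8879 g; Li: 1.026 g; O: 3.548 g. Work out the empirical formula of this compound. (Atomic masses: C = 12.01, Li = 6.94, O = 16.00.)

n(C) = 0.8879/12.01 = 0.07393, n(Li) = 1.026/6.94 = 0.1478, n(O) = 3.548/16.00 = 0.2218
Divide by the smallest (0.07393 mol C): C 1.000, Li 2.000, O 2.999
→ CLi2O3

CLi2O3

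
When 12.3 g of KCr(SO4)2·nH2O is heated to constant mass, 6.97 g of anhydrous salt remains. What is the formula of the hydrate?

KCr(SO4)2·12H2O

Mass of water lost = 12.3 − 6.97 = 5.33 g → 5.33 / 18.02 = 0.2958 mol H2O
Molar mass of KCr(SO4)2 = 283.24 g/mol → mol KCr(SO4)2 = 6.97 / 283.24 = 0.02461
n = 0.2958 / 0.02461 = 12.02 ≈ 12 → KCr(SO4)2·12H2O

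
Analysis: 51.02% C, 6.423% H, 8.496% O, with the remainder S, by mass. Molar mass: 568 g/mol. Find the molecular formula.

C24H36O3S6

Assume 100 g: 51.02 g C, 6.423 g H, 8.496 g O, 34.061 g S.
C: 51.02 g ÷ 12.01 g/mol = 4.248 mol
H: 6.423 g ÷ 1.008 g/mol = 6.372 mol
O: 8.496 g ÷ 16.00 g/mol = 0.531 mol
S: 34.061 g ÷ 32.07 g/mol = 1.062 mol
Smallest is O at 0.531 mol; normalising gives C 8.000, H 12.000, O 1.000, S 2.000
Ratio ≈ 8:12:1:2, so the empirical formula is C8H12OS2
Empirical-formula mass = 188.32 g/mol
n = 568 / 188.32 = 3.02 ≈ 3
Molecular formula = (C8H12OS2)×3 = C24H36O3S6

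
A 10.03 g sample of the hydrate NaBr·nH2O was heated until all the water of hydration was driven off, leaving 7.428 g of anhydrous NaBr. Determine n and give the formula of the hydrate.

NaBr·2H2O

Mass of water lost = 10.03 − 7.428 = 2.602 g → 2.602 / 18.02 = 0.1444 mol H2O
Molar mass of NaBr = 102.89 g/mol → mol NaBr = 7.428 / 102.89 = 0.07219
n = 0.1444 / 0.07219 = 2.00 ≈ 2 → NaBr·2H2O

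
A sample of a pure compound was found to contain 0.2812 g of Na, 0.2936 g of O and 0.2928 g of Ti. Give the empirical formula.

Moles — Na: 0.2812 / 22.99 = 0.01223 mol; O: 0.2936 / 16.00 = 0.01835 mol; Ti: 0.2928 / 47.87 = 0.006117 mol
Divide by the smallest (0.006117 mol Ti): Na 2.000, O 3.000, Ti 1.000
Ratio ≈ 2:3:1, so the empirical formula is Na2O3Ti

Na2O3Ti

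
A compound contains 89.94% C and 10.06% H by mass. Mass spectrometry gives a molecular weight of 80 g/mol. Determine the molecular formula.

C6H8

Assume 100 g: 89.94 g C, 10.06 g H.
Moles — C: 89.94 / 12.01 = 7.489 mol; H: 10.06 / 1.008 = 9.98 mol
Ratios (÷ 7.489): C 1.000, H 1.333
×3: C 3.00, H 4.00 → C3H4
Empirical-formula mass = 40.06 g/mol
n = 80 / 40.06 = 2.00 ≈ 2
Molecular formula = (C3H4)×2 = C6H8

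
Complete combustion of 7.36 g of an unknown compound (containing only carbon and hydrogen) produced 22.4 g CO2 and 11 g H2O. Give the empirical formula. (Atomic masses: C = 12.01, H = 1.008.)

mol C = 22.4 / 44.01 = 0.5090; mass C = 0.5090 × 12.01 = 6.113 g
mol H = 2 × (11 / 18.02) = 1.221; mass H = 1.221 × 1.008 = 1.231 g
Ratios (÷ 0.509): C 1.000, H 2.399
Scaling by 5: C 5.00, H 11.99 → C5H12

C5H12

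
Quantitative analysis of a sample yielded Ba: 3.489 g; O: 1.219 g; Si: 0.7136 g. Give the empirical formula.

n(Ba) = 3.489/137.33 = 0.02541, n(O) = 1.219/16.00 = 0.07619, n(Si) = 0.7136/28.09 = 0.0254
Smallest is Si at 0.0254 mol; normalising gives Ba 1.000, O 2.999, Si 1.000
→ BaO3Si

BaO3Si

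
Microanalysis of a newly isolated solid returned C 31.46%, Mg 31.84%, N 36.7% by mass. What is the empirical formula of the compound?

C2MgN2

Assume 100 g: 31.46 g C, 31.84 g Mg, 36.7 g N.
Moles — C: 31.46 / 12.01 = 2.619 mol; Mg: 31.84 / 24.31 = 1.31 mol; N: 36.7 / 14.01 = 2.62 mol
Ratios (÷ 1.31): C 2.000, Mg 1.000, N 2.000
Ratio ≈ 2:1:2, so the empirical formula is C2MgN2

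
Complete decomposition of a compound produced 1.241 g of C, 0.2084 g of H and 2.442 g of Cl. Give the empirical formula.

n(C) = 1.241/12.01 = 0.1033, n(H) = 0.2084/1.008 = 0.2067, n(Cl) = 2.442/35.45 = 0.06889
Smallest is Cl at 0.06889 mol; normalising gives C 1.500, H 3.001, Cl 1.000
Multiply by 2: C 3.00, H 6.00, Cl 2.00 → C3H6Cl2

C3H6Cl2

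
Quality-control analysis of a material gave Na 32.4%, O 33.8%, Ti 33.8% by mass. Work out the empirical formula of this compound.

Assume 100 g: 32.4 g Na, 33.8 g O, 33.8 g Ti.
n(Na) = 32.4/22.99 = 1.409, n(O) = 33.8/16.00 = 2.112, n(Ti) = 33.8/47.87 = 0.7061
Smallest is Ti at 0.7061 mol; normalising gives Na 1.996, O 2.992, Ti 1.000
≈ 2:3:1 → Na2O3Ti

Na2O3Ti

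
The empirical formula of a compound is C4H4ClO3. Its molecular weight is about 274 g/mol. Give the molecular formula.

Empirical-formula mass = 135.52 g/mol
n = 274 / 135.52 = 2.02 ≈ 2
Molecular formula = (C4H4ClO3)2 = C8H8Cl2O6

C8H8Cl2O6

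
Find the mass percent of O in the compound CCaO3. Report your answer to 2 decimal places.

Molar mass = 1(12.01) + 1(40.08) + 3(16.00) = 100.090 g/mol
Mass of O per mole = 3 × 16.00 = 48.000 g
% O = 48.000 / 100.090 × 100 = 47.96%

47.96%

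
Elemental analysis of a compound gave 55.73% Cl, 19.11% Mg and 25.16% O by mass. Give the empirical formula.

Cl2MgO2

Assume 100 g: 55.73 g Cl, 19.11 g Mg, 25.16 g O.
n(Cl) = 55.73/35.45 = 1.572, n(Mg) = 19.11/24.31 = 0.7861, n(O) = 25.16/16.00 = 1.573
Divide by the smallest (0.7861 mol Mg): Cl 2.000, Mg 1.000, O 2.000
→ Cl2MgO2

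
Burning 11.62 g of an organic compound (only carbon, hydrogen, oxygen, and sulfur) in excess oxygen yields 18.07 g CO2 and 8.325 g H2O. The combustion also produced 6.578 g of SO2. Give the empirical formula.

C8H18O3S2

mol C = 18.07 / 44.01 = 0.4106; mass C = 0.4106 × 12.01 = 4.931 g
mol H = 2 × (8.325 / 18.02) = 0.9240; mass H = 0.9240 × 1.008 = 0.9314 g
mol S = 6.578 / 64.07 = 0.1027; mass S = 3.293 g
mass O = 11.62 − (9.155) = 2.465 g → mol O = 0.1541
Divide by the smallest (0.1027 mol S): C 3.999, H 9.000, O 1.500, S 1.000
×2: C 8.00, H 18.00, O 3.00, S 2.00 → C8H18O3S2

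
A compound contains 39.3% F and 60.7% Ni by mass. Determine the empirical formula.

F2Ni

Assume 100 g: 39.3 g F, 60.7 g Ni.
Moles — F: 39.3 / 19.00 = 2.068 mol; Ni: 60.7 / 58.69 = 1.034 mol
Ratios (÷ 1.034): F 2.000, Ni 1.000
≈ 2:1 → F2Ni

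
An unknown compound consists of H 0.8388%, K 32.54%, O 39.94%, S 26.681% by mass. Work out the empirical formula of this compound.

Assume 100 g: 0.8388 g H, 32.54 g K, 39.94 g O, 26.681 g S.
n(H) = 0.8388/1.008 = 0.8321, n(K) = 32.54/39.10 = 0.8322, n(O) = 39.94/16.00 = 2.496, n(S) = 26.681/32.07 = 0.832
Smallest is S at 0.832 mol; normalising gives H 1.000, K 1.000, O 3.000, S 1.000
≈ 1:1:3:1 → HKO3S

HKO3S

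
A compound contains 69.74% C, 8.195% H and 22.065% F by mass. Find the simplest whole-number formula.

C5H7F

Assume 100 g: 69.74 g C, 8.195 g H, 22.065 g F.
n(C) = 69.74/12.01 = 5.807, n(H) = 8.195/1.008 = 8.13, n(F) = 22.065/19.00 = 1.161
Smallest is F at 1.161 mol; normalising gives C 5.000, H 7.001, F 1.000
≈ 5:7:1 → C5H7F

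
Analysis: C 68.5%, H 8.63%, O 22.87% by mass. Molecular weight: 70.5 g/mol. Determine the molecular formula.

Assume 100 g: 68.5 g C, 8.63 g H, 22.87 g O.
n(C) = 68.5/12.01 = 5.704, n(H) = 8.63/1.008 = 8.562, n(O) = 22.87/16.00 = 1.429
Ratios (÷ 1.429): C 3.990, H 5.990, O 1.000
≈ 4:6:1 → C4H6O
Empirical-formula mass = 70.09 g/mol
n = 70.5 / 70.09 = 1.01 ≈ 1
Molecular formula = empirical formula = C4H6O

C4H6O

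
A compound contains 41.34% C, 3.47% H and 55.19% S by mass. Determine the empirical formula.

C2H2S

Assume 100 g: 41.34 g C, 3.47 g H, 55.19 g S.
Moles — C: 41.34 / 12.01 = 3.442 mol; H: 3.47 / 1.008 = 3.442 mol; S: 55.19 / 32.07 = 1.721 mol
Smallest is S at 1.721 mol; normalising gives C 2.000, H 2.000, S 1.000
≈ 2:2:1 → C2H2S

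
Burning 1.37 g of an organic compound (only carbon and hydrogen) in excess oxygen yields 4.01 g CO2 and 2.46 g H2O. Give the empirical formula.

mol C = 4.01 / 44.01 = 0.09112; mass C = 0.09112 × 12.01 = 1.094 g
mol H = 2 × (2.46 / 18.02) = 0.2730; mass H = 0.2730 × 1.008 = 0.2752 g
Divide by the smallest (0.09112 mol C): C 1.000, H 2.997
≈ 1:3 → CH3

CH3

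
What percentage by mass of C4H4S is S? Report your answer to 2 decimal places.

Molar mass = 4(12.01) + 4(1.008) + 1(32.07) = 84.142 g/mol
Mass of S per mole = 1 × 32.07 = 32.070 g
% S = 32.070 / 84.142 × 100 = 38.11%

38.11%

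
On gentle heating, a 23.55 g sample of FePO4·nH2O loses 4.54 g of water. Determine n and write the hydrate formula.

Mass of anhydrous FePO4 = 23.55 − 4.54 = 19.01 g
mol H2O = 4.54 / 18.02 = 0.2519
Molar mass of FePO4 = 150.82 g/mol → mol FePO4 = 19.01 / 150.82 = 0.126
n = 0.2519 / 0.126 = 2.00 ≈ 2 → FePO4·2H2O

FePO4·2H2O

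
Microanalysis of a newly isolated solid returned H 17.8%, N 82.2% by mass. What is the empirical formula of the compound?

H3N

Assume 100 g: 17.8 g H, 82.2 g N.
n(H) = 17.8/1.008 = 17.66, n(N) = 82.2/14.01 = 5.867
Smallest is N at 5.867 mol; normalising gives H 3.010, N 1.000
→ H3N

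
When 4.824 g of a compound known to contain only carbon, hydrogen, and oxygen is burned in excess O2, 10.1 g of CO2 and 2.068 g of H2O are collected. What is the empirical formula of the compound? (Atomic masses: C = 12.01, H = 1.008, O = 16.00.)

mol C = 10.1 / 44.01 = 0.2295; mass C = 0.2295 × 12.01 = 2.756 g
mol H = 2 × (2.068 / 18.02) = 0.2295; mass H = 0.2295 × 1.008 = 0.2314 g
mass O = 4.824 − (2.988) = 1.836 g → mol O = 0.1148
Smallest is O at 0.1148 mol; normalising gives C 1.999, H 2.000, O 1.000
≈ 2:2:1 → C2H2O

C2H2O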